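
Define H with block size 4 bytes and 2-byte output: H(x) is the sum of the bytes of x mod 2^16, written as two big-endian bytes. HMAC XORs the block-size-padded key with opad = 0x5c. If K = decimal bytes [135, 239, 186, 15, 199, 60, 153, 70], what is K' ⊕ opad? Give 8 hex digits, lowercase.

587d5c5c

Key decimal bytes [135, 239, 186, 15, 199, 60, 153, 70] = 87 ef ba 0f c7 3c 99 46 is 8 bytes > B = 4, so hash it first: H(key) = 04 21, then zero-pad to 4 bytes: K' = 04 21 00 00.
XOR each byte with 0x5c: 04⊕5c=58, 21⊕5c=7d, 00⊕5c=5c, 00⊕5c=5c.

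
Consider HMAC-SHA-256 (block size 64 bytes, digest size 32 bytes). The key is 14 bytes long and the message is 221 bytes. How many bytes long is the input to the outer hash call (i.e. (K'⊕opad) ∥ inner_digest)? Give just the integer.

Key is 14 ≤ 64 bytes, zero-padded: |K'| = 64.
Outer input = (K'⊕opad) ∥ H(inner) → 64 + 32 = 96 bytes.

96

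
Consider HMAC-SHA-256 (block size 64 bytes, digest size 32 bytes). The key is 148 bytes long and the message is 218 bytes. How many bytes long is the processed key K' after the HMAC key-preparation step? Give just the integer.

64

Key is 148 > 64 bytes, so it is hashed to 32 bytes then zero-padded to 64: |K'| = 64.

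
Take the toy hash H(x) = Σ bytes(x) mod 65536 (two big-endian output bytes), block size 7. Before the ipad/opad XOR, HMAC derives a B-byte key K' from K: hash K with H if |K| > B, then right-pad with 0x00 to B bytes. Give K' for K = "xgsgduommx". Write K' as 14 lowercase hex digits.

|K| = 10 > B = 7, so first hash the key.
H(K): sum = 120+103+115+103+100+117+111+109+109+120 = 1107 → 04 53.
Zero-pad H(K) = 04 53 to 7 bytes: K' = 04 53 00 00 00 00 00.

04530000000000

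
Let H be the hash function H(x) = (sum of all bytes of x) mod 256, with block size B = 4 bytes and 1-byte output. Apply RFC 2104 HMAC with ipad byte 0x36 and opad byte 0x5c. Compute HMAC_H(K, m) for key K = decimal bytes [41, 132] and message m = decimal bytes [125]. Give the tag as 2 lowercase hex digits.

bf

Key decimal bytes [41, 132] = 29 84 is 2 bytes ≤ B = 4; zero-pad to 4 bytes: K' = 29 84 00 00.
K' ⊕ ipad = 1f b2 36 36.  K' ⊕ opad = 75 d8 5c 5c.
Inner input = (K'⊕ipad) ∥ m = 1f b2 36 36 ∥ 7d.
Inner hash: sum = 31+178+54+54+125 = 442; mod 256 = 186 → ba.
Outer input = (K'⊕opad) ∥ inner = 75 d8 5c 5c ∥ ba.
Outer hash (tag): sum = 117+216+92+92+186 = 703; mod 256 = 191 → bf.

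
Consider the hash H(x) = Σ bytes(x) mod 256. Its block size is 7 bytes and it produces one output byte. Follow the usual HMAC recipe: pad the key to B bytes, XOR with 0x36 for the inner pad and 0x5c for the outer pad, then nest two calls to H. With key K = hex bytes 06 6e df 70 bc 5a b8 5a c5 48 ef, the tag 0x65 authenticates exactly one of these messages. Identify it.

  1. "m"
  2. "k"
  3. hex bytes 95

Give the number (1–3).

Key hex bytes 06 6e df 70 bc 5a b8 5a c5 48 ef is 11 bytes > B = 7, so hash it first: H(key) = e7, then zero-pad to 7 bytes: K' = e7 00 00 00 00 00 00.
K' ⊕ ipad = d1 36 36 36 36 36 36; K' ⊕ opad = bb 5c 5c 5c 5c 5c 5c.
m1: inner = H(d1 36 36 36 36 36 36 6d) = 82; tag = H(bb 5c 5c 5c 5c 5c 5c 82) = 65 ← matches
m2: inner = H(d1 36 36 36 36 36 36 6b) = 80; tag = H(bb 5c 5c 5c 5c 5c 5c 80) = 63
m3: inner = H(d1 36 36 36 36 36 36 95) = aa; tag = H(bb 5c 5c 5c 5c 5c 5c aa) = 8d

1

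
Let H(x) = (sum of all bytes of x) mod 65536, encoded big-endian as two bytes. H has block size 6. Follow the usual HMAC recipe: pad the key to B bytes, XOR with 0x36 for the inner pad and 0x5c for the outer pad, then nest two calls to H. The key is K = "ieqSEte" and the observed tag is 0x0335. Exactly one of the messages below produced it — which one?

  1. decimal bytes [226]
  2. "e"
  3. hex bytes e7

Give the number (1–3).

Key "ieqSEte" = 69 65 71 53 45 74 65 is 7 bytes > B = 6, so hash it first: H(key) = 02 b0, then zero-pad to 6 bytes: K' = 02 b0 00 00 00 00.
K' ⊕ ipad = 34 86 36 36 36 36; K' ⊕ opad = 5e ec 5c 5c 5c 5c.
m1: inner = H(34 86 36 36 36 36 e2) = 02 74; tag = H(5e ec 5c 5c 5c 5c 02 74) = 0330
m2: inner = H(34 86 36 36 36 36 65) = 01 f7; tag = H(5e ec 5c 5c 5c 5c 01 f7) = 03b2
m3: inner = H(34 86 36 36 36 36 e7) = 02 79; tag = H(5e ec 5c 5c 5c 5c 02 79) = 0335 ← matches

3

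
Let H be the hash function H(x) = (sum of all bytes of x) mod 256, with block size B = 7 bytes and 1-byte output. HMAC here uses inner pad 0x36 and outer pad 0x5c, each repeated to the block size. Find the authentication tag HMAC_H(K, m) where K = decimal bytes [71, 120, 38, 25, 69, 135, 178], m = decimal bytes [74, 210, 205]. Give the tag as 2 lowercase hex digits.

6f

Key decimal bytes [71, 120, 38, 25, 69, 135, 178] = 47 78 26 19 45 87 b2 is exactly B = 7 bytes: K' = 47 78 26 19 45 87 b2.
K' ⊕ ipad = 71 4e 10 2f 73 b1 84.  K' ⊕ opad = 1b 24 7a 45 19 db ee.
Inner input = (K'⊕ipad) ∥ m = 71 4e 10 2f 73 b1 84 ∥ 4a d2 cd.
Inner hash: sum = 113+78+16+47+115+177+132+74+210+205 = 1167; mod 256 = 143 → 8f.
Outer input = (K'⊕opad) ∥ inner = 1b 24 7a 45 19 db ee ∥ 8f.
Outer hash (tag): sum = 27+36+122+69+25+219+238+143 = 879; mod 256 = 111 → 6f.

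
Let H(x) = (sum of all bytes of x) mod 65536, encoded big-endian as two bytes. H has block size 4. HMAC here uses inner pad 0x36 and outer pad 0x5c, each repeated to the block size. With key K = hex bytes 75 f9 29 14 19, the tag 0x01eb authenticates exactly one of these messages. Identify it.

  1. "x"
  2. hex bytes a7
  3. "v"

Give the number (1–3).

2

Key hex bytes 75 f9 29 14 19 is 5 bytes > B = 4, so hash it first: H(key) = 01 c4, then zero-pad to 4 bytes: K' = 01 c4 00 00.
K' ⊕ ipad = 37 f2 36 36; K' ⊕ opad = 5d 98 5c 5c.
m1: inner = H(37 f2 36 36 78) = 02 0d; tag = H(5d 98 5c 5c 02 0d) = 01bc
m2: inner = H(37 f2 36 36 a7) = 02 3c; tag = H(5d 98 5c 5c 02 3c) = 01eb ← matches
m3: inner = H(37 f2 36 36 76) = 02 0b; tag = H(5d 98 5c 5c 02 0b) = 01ba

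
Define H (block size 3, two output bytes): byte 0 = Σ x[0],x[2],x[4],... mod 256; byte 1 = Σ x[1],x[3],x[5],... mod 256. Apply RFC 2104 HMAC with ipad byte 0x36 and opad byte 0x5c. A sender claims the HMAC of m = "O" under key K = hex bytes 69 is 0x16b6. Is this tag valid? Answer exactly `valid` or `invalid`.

invalid

Key hex bytes 69 is 1 byte ≤ B = 3; zero-pad to 3 bytes: K' = 69 00 00.
K' ⊕ ipad = 5f 36 36; K' ⊕ opad = 35 5c 5c.
Inner hash: even-index sum = 149 mod 256 = 149; odd-index sum = 133 mod 256 = 133 → 95 85.
Outer hash (recomputed tag): even-index sum = 278 mod 256 = 22; odd-index sum = 241 mod 256 = 241 → 16 f1.
Recomputed tag = 16f1; claimed = 16b6 → mismatch.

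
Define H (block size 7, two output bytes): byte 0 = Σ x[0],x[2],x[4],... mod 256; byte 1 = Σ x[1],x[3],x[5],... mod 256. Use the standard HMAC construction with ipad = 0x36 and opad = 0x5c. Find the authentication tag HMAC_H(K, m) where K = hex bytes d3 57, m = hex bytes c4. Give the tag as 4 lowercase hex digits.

Key hex bytes d3 57 is 2 bytes ≤ B = 7; zero-pad to 7 bytes: K' = d3 57 00 00 00 00 00.
K' ⊕ ipad = e5 61 36 36 36 36 36.  K' ⊕ opad = 8f 0b 5c 5c 5c 5c 5c.
Inner input = (K'⊕ipad) ∥ m = e5 61 36 36 36 36 36 ∥ c4.
Inner hash: even-index sum = 391 mod 256 = 135; odd-index sum = 401 mod 256 = 145 → 87 91.
Outer input = (K'⊕opad) ∥ inner = 8f 0b 5c 5c 5c 5c 5c ∥ 87 91.
Outer hash (tag): even-index sum = 564 mod 256 = 52; odd-index sum = 330 mod 256 = 74 → 34 4a.

344a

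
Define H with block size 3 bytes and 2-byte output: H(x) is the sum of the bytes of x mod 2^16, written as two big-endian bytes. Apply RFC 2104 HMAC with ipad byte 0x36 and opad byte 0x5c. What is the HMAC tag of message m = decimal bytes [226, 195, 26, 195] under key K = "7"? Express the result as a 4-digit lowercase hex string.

Key "7" = 37 is 1 byte ≤ B = 3; zero-pad to 3 bytes: K' = 37 00 00.
K' ⊕ ipad = 01 36 36.  K' ⊕ opad = 6b 5c 5c.
Inner input = (K'⊕ipad) ∥ m = 01 36 36 ∥ e2 c3 1a c3.
Inner hash: sum = 1+54+54+226+195+26+195 = 751 → 02 ef.
Outer input = (K'⊕opad) ∥ inner = 6b 5c 5c ∥ 02 ef.
Outer hash (tag): sum = 107+92+92+2+239 = 532 → 02 14.

0214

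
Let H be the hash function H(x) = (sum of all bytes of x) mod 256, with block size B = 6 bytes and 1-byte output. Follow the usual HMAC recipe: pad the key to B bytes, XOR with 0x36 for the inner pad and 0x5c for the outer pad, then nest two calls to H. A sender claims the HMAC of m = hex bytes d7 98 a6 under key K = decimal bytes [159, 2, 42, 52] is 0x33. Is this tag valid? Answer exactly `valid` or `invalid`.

valid

Key decimal bytes [159, 2, 42, 52] = 9f 02 2a 34 is 4 bytes ≤ B = 6; zero-pad to 6 bytes: K' = 9f 02 2a 34 00 00.
K' ⊕ ipad = a9 34 1c 02 36 36; K' ⊕ opad = c3 5e 76 68 5c 5c.
Inner hash: sum = 169+52+28+2+54+54+215+152+166 = 892; mod 256 = 124 → 7c.
Outer hash (recomputed tag): sum = 195+94+118+104+92+92+124 = 819; mod 256 = 51 → 33.
Recomputed tag = 33; claimed = 33 → match.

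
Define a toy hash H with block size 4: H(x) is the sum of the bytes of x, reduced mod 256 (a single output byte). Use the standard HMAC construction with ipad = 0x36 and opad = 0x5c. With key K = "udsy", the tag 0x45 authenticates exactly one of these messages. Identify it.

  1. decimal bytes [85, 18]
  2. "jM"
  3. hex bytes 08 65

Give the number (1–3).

Key "udsy" = 75 64 73 79 is exactly B = 4 bytes: K' = 75 64 73 79.
K' ⊕ ipad = 43 52 45 4f; K' ⊕ opad = 29 38 2f 25.
m1: inner = H(43 52 45 4f 55 12) = 90; tag = H(29 38 2f 25 90) = 45 ← matches
m2: inner = H(43 52 45 4f 6a 4d) = e0; tag = H(29 38 2f 25 e0) = 95
m3: inner = H(43 52 45 4f 08 65) = 96; tag = H(29 38 2f 25 96) = 4b

1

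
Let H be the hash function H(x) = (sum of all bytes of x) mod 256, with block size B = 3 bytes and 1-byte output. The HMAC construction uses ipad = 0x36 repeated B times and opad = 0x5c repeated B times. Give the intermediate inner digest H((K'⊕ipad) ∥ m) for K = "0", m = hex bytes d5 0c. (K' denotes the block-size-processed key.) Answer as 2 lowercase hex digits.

Key "0" = 30 is 1 byte ≤ B = 3; zero-pad to 3 bytes: K' = 30 00 00.
K' ⊕ ipad = 06 36 36.
Inner input = 06 36 36 ∥ d5 0c.
Inner hash: sum = 6+54+54+213+12 = 339; mod 256 = 83 → 53.

53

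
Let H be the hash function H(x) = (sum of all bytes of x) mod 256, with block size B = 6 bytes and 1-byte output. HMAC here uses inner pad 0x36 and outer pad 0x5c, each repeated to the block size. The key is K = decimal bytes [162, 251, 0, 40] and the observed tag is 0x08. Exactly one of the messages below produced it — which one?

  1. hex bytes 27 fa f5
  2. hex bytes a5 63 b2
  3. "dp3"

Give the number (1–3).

2

Key decimal bytes [162, 251, 0, 40] = a2 fb 00 28 is 4 bytes ≤ B = 6; zero-pad to 6 bytes: K' = a2 fb 00 28 00 00.
K' ⊕ ipad = 94 cd 36 1e 36 36; K' ⊕ opad = fe a7 5c 74 5c 5c.
m1: inner = H(94 cd 36 1e 36 36 27 fa f5) = 37; tag = H(fe a7 5c 74 5c 5c 37) = 64
m2: inner = H(94 cd 36 1e 36 36 a5 63 b2) = db; tag = H(fe a7 5c 74 5c 5c db) = 08 ← matches
m3: inner = H(94 cd 36 1e 36 36 64 70 33) = 28; tag = H(fe a7 5c 74 5c 5c 28) = 55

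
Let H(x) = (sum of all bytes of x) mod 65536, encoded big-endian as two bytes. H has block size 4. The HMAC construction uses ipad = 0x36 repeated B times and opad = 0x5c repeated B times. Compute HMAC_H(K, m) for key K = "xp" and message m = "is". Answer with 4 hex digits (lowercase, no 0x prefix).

01e5

Key "xp" = 78 70 is 2 bytes ≤ B = 4; zero-pad to 4 bytes: K' = 78 70 00 00.
K' ⊕ ipad = 4e 46 36 36.  K' ⊕ opad = 24 2c 5c 5c.
Inner input = (K'⊕ipad) ∥ m = 4e 46 36 36 ∥ 69 73.
Inner hash: sum = 78+70+54+54+105+115 = 476 → 01 dc.
Outer input = (K'⊕opad) ∥ inner = 24 2c 5c 5c ∥ 01 dc.
Outer hash (tag): sum = 36+44+92+92+1+220 = 485 → 01 e5.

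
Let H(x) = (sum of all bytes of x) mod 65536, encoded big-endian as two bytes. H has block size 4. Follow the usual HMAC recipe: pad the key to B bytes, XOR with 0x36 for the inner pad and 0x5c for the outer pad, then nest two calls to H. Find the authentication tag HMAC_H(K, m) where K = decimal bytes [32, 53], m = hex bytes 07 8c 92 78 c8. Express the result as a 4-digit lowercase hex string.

0289

Key decimal bytes [32, 53] = 20 35 is 2 bytes ≤ B = 4; zero-pad to 4 bytes: K' = 20 35 00 00.
K' ⊕ ipad = 16 03 36 36.  K' ⊕ opad = 7c 69 5c 5c.
Inner input = (K'⊕ipad) ∥ m = 16 03 36 36 ∥ 07 8c 92 78 c8.
Inner hash: sum = 22+3+54+54+7+140+146+120+200 = 746 → 02 ea.
Outer input = (K'⊕opad) ∥ inner = 7c 69 5c 5c ∥ 02 ea.
Outer hash (tag): sum = 124+105+92+92+2+234 = 649 → 02 89.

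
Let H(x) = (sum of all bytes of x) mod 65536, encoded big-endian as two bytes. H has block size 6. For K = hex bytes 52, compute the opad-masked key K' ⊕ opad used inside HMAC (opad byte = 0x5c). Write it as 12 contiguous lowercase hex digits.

0e5c5c5c5c5c

Key hex bytes 52 is 1 byte ≤ B = 6; zero-pad to 6 bytes: K' = 52 00 00 00 00 00.
XOR each byte with 0x5c: 52⊕5c=0e, 00⊕5c=5c, 00⊕5c=5c, 00⊕5c=5c, 00⊕5c=5c, 00⊕5c=5c.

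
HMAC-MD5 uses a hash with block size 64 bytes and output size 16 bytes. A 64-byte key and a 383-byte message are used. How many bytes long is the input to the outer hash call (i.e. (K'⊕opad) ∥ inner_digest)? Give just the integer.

Key is 64 ≤ 64 bytes, zero-padded: |K'| = 64.
Outer input = (K'⊕opad) ∥ H(inner) → 64 + 16 = 80 bytes.

80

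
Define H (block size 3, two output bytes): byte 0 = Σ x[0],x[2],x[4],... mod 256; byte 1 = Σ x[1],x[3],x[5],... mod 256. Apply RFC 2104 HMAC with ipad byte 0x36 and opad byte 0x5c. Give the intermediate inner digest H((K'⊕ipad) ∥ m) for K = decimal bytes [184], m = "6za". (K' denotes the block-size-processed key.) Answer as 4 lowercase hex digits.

Key decimal bytes [184] = b8 is 1 byte ≤ B = 3; zero-pad to 3 bytes: K' = b8 00 00.
K' ⊕ ipad = 8e 36 36.
Inner input = 8e 36 36 ∥ 36 7a 61.
Inner hash: even-index sum = 318 mod 256 = 62; odd-index sum = 205 mod 256 = 205 → 3e cd.

3ecd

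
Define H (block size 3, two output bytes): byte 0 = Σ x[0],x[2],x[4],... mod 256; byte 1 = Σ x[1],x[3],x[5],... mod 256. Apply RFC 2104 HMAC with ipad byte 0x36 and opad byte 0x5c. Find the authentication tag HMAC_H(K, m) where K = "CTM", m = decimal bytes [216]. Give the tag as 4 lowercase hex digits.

Key "CTM" = 43 54 4d is exactly B = 3 bytes: K' = 43 54 4d.
K' ⊕ ipad = 75 62 7b.  K' ⊕ opad = 1f 08 11.
Inner input = (K'⊕ipad) ∥ m = 75 62 7b ∥ d8.
Inner hash: even-index sum = 240 mod 256 = 240; odd-index sum = 314 mod 256 = 58 → f0 3a.
Outer input = (K'⊕opad) ∥ inner = 1f 08 11 ∥ f0 3a.
Outer hash (tag): even-index sum = 106 mod 256 = 106; odd-index sum = 248 mod 256 = 248 → 6a f8.

6af8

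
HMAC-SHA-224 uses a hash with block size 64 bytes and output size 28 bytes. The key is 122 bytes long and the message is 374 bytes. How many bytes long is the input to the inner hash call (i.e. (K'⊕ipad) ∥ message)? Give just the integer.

Key is 122 > 64 bytes, so it is hashed to 28 bytes then zero-padded to 64: |K'| = 64.
Inner input = (K'⊕ipad) ∥ m → 64 + 374 = 438 bytes.

438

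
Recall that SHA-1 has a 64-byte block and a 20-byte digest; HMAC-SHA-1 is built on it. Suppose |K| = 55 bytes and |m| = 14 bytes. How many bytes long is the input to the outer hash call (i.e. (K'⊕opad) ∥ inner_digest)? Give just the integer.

Key is 55 ≤ 64 bytes, zero-padded: |K'| = 64.
Outer input = (K'⊕opad) ∥ H(inner) → 64 + 20 = 84 bytes.

84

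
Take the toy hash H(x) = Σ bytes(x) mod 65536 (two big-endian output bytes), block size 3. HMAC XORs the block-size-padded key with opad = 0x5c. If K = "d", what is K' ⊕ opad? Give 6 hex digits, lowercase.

Key "d" = 64 is 1 byte ≤ B = 3; zero-pad to 3 bytes: K' = 64 00 00.
XOR each byte with 0x5c: 64⊕5c=38, 00⊕5c=5c, 00⊕5c=5c.

385c5c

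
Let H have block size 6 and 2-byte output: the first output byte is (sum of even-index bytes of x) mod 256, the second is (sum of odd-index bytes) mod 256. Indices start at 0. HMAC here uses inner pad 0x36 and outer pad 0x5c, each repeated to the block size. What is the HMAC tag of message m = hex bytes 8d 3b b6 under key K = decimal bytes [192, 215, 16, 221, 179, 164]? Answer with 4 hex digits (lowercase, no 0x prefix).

bb9d

Key decimal bytes [192, 215, 16, 221, 179, 164] = c0 d7 10 dd b3 a4 is exactly B = 6 bytes: K' = c0 d7 10 dd b3 a4.
K' ⊕ ipad = f6 e1 26 eb 85 92.  K' ⊕ opad = 9c 8b 4c 81 ef f8.
Inner input = (K'⊕ipad) ∥ m = f6 e1 26 eb 85 92 ∥ 8d 3b b6.
Inner hash: even-index sum = 740 mod 256 = 228; odd-index sum = 665 mod 256 = 153 → e4 99.
Outer input = (K'⊕opad) ∥ inner = 9c 8b 4c 81 ef f8 ∥ e4 99.
Outer hash (tag): even-index sum = 699 mod 256 = 187; odd-index sum = 669 mod 256 = 157 → bb 9d.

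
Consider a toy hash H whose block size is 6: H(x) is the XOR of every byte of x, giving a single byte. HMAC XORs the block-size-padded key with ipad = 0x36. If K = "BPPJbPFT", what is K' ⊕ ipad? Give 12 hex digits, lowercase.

1e3636363636

Key "BPPJbPFT" = 42 50 50 4a 62 50 46 54 is 8 bytes > B = 6, so hash it first: H(key) = 28, then zero-pad to 6 bytes: K' = 28 00 00 00 00 00.
XOR each byte with 0x36: 28⊕36=1e, 00⊕36=36, 00⊕36=36, 00⊕36=36, 00⊕36=36, 00⊕36=36.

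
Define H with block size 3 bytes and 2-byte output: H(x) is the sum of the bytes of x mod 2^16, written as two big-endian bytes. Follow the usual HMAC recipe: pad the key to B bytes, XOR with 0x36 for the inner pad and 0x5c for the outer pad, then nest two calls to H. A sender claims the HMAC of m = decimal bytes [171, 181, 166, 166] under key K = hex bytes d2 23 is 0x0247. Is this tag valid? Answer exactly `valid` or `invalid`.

valid

Key hex bytes d2 23 is 2 bytes ≤ B = 3; zero-pad to 3 bytes: K' = d2 23 00.
K' ⊕ ipad = e4 15 36; K' ⊕ opad = 8e 7f 5c.
Inner hash: sum = 228+21+54+171+181+166+166 = 987 → 03 db.
Outer hash (recomputed tag): sum = 142+127+92+3+219 = 583 → 02 47.
Recomputed tag = 0247; claimed = 0247 → match.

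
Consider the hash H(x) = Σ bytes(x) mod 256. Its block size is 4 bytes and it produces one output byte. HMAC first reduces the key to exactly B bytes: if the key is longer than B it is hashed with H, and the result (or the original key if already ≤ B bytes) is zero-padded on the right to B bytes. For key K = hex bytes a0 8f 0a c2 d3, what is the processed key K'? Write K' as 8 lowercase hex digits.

|K| = 5 > B = 4, so first hash the key.
H(K): sum = 160+143+10+194+211 = 718; mod 256 = 206 → ce.
Zero-pad H(K) = ce to 4 bytes: K' = ce 00 00 00.

ce000000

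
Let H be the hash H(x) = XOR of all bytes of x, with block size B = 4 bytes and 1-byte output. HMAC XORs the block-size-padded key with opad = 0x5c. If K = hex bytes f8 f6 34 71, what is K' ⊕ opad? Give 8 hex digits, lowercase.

a4aa682d

Key hex bytes f8 f6 34 71 is exactly B = 4 bytes: K' = f8 f6 34 71.
XOR each byte with 0x5c: f8⊕5c=a4, f6⊕5c=aa, 34⊕5c=68, 71⊕5c=2d.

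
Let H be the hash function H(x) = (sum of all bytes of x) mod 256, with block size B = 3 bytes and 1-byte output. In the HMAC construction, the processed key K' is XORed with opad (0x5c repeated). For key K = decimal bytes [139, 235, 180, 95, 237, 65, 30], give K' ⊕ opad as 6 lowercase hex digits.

895c5c

Key decimal bytes [139, 235, 180, 95, 237, 65, 30] = 8b eb b4 5f ed 41 1e is 7 bytes > B = 3, so hash it first: H(key) = d5, then zero-pad to 3 bytes: K' = d5 00 00.
XOR each byte with 0x5c: d5⊕5c=89, 00⊕5c=5c, 00⊕5c=5c.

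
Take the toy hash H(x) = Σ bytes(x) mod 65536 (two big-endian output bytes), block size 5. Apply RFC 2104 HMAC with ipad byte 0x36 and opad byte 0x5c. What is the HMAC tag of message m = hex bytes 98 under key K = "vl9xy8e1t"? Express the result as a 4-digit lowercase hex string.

026d

Key "vl9xy8e1t" = 76 6c 39 78 79 38 65 31 74 is 9 bytes > B = 5, so hash it first: H(key) = 03 4e, then zero-pad to 5 bytes: K' = 03 4e 00 00 00.
K' ⊕ ipad = 35 78 36 36 36.  K' ⊕ opad = 5f 12 5c 5c 5c.
Inner input = (K'⊕ipad) ∥ m = 35 78 36 36 36 ∥ 98.
Inner hash: sum = 53+120+54+54+54+152 = 487 → 01 e7.
Outer input = (K'⊕opad) ∥ inner = 5f 12 5c 5c 5c ∥ 01 e7.
Outer hash (tag): sum = 95+18+92+92+92+1+231 = 621 → 02 6d.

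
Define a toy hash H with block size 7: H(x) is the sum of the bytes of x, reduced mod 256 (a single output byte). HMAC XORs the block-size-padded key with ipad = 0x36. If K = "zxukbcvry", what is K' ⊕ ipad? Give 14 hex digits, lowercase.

ce363636363636

Key "zxukbcvry" = 7a 78 75 6b 62 63 76 72 79 is 9 bytes > B = 7, so hash it first: H(key) = f8, then zero-pad to 7 bytes: K' = f8 00 00 00 00 00 00.
XOR each byte with 0x36: f8⊕36=ce, 00⊕36=36, 00⊕36=36, 00⊕36=36, 00⊕36=36, 00⊕36=36, 00⊕36=36.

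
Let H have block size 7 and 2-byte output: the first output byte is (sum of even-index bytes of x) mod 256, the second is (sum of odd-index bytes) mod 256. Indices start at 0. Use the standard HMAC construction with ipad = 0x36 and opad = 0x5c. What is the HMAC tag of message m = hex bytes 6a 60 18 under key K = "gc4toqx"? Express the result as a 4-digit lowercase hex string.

5aee

Key "gc4toqx" = 67 63 34 74 6f 71 78 is exactly B = 7 bytes: K' = 67 63 34 74 6f 71 78.
K' ⊕ ipad = 51 55 02 42 59 47 4e.  K' ⊕ opad = 3b 3f 68 28 33 2d 24.
Inner input = (K'⊕ipad) ∥ m = 51 55 02 42 59 47 4e ∥ 6a 60 18.
Inner hash: even-index sum = 346 mod 256 = 90; odd-index sum = 352 mod 256 = 96 → 5a 60.
Outer input = (K'⊕opad) ∥ inner = 3b 3f 68 28 33 2d 24 ∥ 5a 60.
Outer hash (tag): even-index sum = 346 mod 256 = 90; odd-index sum = 238 mod 256 = 238 → 5a ee.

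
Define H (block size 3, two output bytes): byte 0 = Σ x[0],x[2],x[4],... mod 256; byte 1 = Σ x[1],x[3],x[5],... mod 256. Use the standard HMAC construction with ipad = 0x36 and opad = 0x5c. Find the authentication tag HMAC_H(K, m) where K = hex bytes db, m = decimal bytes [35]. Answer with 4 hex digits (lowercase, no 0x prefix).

3c7f

Key hex bytes db is 1 byte ≤ B = 3; zero-pad to 3 bytes: K' = db 00 00.
K' ⊕ ipad = ed 36 36.  K' ⊕ opad = 87 5c 5c.
Inner input = (K'⊕ipad) ∥ m = ed 36 36 ∥ 23.
Inner hash: even-index sum = 291 mod 256 = 35; odd-index sum = 89 mod 256 = 89 → 23 59.
Outer input = (K'⊕opad) ∥ inner = 87 5c 5c ∥ 23 59.
Outer hash (tag): even-index sum = 316 mod 256 = 60; odd-index sum = 127 mod 256 = 127 → 3c 7f.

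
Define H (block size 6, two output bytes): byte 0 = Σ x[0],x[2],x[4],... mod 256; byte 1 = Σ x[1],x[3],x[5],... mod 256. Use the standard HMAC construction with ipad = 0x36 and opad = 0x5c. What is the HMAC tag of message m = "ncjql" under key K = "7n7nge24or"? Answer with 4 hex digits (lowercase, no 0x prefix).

d284

Key "7n7nge24or" = 37 6e 37 6e 67 65 32 34 6f 72 is 10 bytes > B = 6, so hash it first: H(key) = 76 e7, then zero-pad to 6 bytes: K' = 76 e7 00 00 00 00.
K' ⊕ ipad = 40 d1 36 36 36 36.  K' ⊕ opad = 2a bb 5c 5c 5c 5c.
Inner input = (K'⊕ipad) ∥ m = 40 d1 36 36 36 36 ∥ 6e 63 6a 71 6c.
Inner hash: even-index sum = 496 mod 256 = 240; odd-index sum = 529 mod 256 = 17 → f0 11.
Outer input = (K'⊕opad) ∥ inner = 2a bb 5c 5c 5c 5c ∥ f0 11.
Outer hash (tag): even-index sum = 466 mod 256 = 210; odd-index sum = 388 mod 256 = 132 → d2 84.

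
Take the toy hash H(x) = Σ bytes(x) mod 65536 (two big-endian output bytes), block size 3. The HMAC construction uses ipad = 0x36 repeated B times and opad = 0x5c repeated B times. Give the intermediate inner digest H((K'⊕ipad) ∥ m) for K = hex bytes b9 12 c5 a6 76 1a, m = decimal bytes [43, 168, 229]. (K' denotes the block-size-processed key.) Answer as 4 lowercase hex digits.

Key hex bytes b9 12 c5 a6 76 1a is 6 bytes > B = 3, so hash it first: H(key) = 02 c6, then zero-pad to 3 bytes: K' = 02 c6 00.
K' ⊕ ipad = 34 f0 36.
Inner input = 34 f0 36 ∥ 2b a8 e5.
Inner hash: sum = 52+240+54+43+168+229 = 786 → 03 12.

0312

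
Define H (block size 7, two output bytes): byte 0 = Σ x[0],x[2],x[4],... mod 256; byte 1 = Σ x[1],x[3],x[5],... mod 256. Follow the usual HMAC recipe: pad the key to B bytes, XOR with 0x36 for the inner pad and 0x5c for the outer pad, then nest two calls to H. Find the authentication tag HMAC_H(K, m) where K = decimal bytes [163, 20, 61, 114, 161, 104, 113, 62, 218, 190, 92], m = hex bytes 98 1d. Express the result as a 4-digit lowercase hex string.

Key decimal bytes [163, 20, 61, 114, 161, 104, 113, 62, 218, 190, 92] = a3 14 3d 72 a1 68 71 3e da be 5c is 11 bytes > B = 7, so hash it first: H(key) = 28 ea, then zero-pad to 7 bytes: K' = 28 ea 00 00 00 00 00.
K' ⊕ ipad = 1e dc 36 36 36 36 36.  K' ⊕ opad = 74 b6 5c 5c 5c 5c 5c.
Inner input = (K'⊕ipad) ∥ m = 1e dc 36 36 36 36 36 ∥ 98 1d.
Inner hash: even-index sum = 221 mod 256 = 221; odd-index sum = 480 mod 256 = 224 → dd e0.
Outer input = (K'⊕opad) ∥ inner = 74 b6 5c 5c 5c 5c 5c ∥ dd e0.
Outer hash (tag): even-index sum = 616 mod 256 = 104; odd-index sum = 587 mod 256 = 75 → 68 4b.

684b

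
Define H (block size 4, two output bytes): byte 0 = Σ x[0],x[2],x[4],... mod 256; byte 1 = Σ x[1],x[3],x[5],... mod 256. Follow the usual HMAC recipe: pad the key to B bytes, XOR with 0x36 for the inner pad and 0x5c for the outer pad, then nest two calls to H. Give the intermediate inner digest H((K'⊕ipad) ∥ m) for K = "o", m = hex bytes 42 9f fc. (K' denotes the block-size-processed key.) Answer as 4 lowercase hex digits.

Key "o" = 6f is 1 byte ≤ B = 4; zero-pad to 4 bytes: K' = 6f 00 00 00.
K' ⊕ ipad = 59 36 36 36.
Inner input = 59 36 36 36 ∥ 42 9f fc.
Inner hash: even-index sum = 461 mod 256 = 205; odd-index sum = 267 mod 256 = 11 → cd 0b.

cd0b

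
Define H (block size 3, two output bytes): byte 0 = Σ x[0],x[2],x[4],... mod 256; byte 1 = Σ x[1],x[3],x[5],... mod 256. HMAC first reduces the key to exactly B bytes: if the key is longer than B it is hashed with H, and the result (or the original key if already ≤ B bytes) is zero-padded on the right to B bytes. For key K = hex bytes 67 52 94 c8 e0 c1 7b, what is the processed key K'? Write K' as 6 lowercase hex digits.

56db00

|K| = 7 > B = 3, so first hash the key.
H(K): even-index sum = 598 mod 256 = 86; odd-index sum = 475 mod 256 = 219 → 56 db.
Zero-pad H(K) = 56 db to 3 bytes: K' = 56 db 00.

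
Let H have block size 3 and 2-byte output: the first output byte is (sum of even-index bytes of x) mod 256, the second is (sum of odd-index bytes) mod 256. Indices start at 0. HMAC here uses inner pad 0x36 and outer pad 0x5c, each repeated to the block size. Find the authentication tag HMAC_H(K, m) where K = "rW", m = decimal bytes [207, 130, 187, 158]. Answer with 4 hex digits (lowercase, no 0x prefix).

Key "rW" = 72 57 is 2 bytes ≤ B = 3; zero-pad to 3 bytes: K' = 72 57 00.
K' ⊕ ipad = 44 61 36.  K' ⊕ opad = 2e 0b 5c.
Inner input = (K'⊕ipad) ∥ m = 44 61 36 ∥ cf 82 bb 9e.
Inner hash: even-index sum = 410 mod 256 = 154; odd-index sum = 491 mod 256 = 235 → 9a eb.
Outer input = (K'⊕opad) ∥ inner = 2e 0b 5c ∥ 9a eb.
Outer hash (tag): even-index sum = 373 mod 256 = 117; odd-index sum = 165 mod 256 = 165 → 75 a5.

75a5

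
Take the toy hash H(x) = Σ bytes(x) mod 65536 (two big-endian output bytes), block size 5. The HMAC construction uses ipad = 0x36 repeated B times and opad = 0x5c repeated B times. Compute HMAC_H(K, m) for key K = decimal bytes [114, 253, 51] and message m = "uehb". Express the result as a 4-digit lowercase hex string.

Key decimal bytes [114, 253, 51] = 72 fd 33 is 3 bytes ≤ B = 5; zero-pad to 5 bytes: K' = 72 fd 33 00 00.
K' ⊕ ipad = 44 cb 05 36 36.  K' ⊕ opad = 2e a1 6f 5c 5c.
Inner input = (K'⊕ipad) ∥ m = 44 cb 05 36 36 ∥ 75 65 68 62.
Inner hash: sum = 68+203+5+54+54+117+101+104+98 = 804 → 03 24.
Outer input = (K'⊕opad) ∥ inner = 2e a1 6f 5c 5c ∥ 03 24.
Outer hash (tag): sum = 46+161+111+92+92+3+36 = 541 → 02 1d.

021d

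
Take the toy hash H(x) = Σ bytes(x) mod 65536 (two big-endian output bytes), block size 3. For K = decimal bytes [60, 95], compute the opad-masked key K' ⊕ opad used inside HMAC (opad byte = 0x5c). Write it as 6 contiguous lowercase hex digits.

Key decimal bytes [60, 95] = 3c 5f is 2 bytes ≤ B = 3; zero-pad to 3 bytes: K' = 3c 5f 00.
XOR each byte with 0x5c: 3c⊕5c=60, 5f⊕5c=03, 00⊕5c=5c.

60035c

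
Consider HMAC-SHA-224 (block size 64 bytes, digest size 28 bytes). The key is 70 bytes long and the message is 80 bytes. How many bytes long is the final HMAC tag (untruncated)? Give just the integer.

The tag is one SHA-224 digest: 28 bytes.

28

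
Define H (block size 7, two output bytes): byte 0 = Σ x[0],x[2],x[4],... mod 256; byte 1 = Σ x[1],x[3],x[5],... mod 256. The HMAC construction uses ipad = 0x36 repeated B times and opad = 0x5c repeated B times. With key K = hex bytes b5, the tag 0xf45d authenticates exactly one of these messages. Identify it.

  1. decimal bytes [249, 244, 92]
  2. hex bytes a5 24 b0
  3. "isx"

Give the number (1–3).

2

Key hex bytes b5 is 1 byte ≤ B = 7; zero-pad to 7 bytes: K' = b5 00 00 00 00 00 00.
K' ⊕ ipad = 83 36 36 36 36 36 36; K' ⊕ opad = e9 5c 5c 5c 5c 5c 5c.
m1: inner = H(83 36 36 36 36 36 36 f9 f4 5c) = 19 f7; tag = H(e9 5c 5c 5c 5c 5c 5c 19 f7) = f42d
m2: inner = H(83 36 36 36 36 36 36 a5 24 b0) = 49 f7; tag = H(e9 5c 5c 5c 5c 5c 5c 49 f7) = f45d ← matches
m3: inner = H(83 36 36 36 36 36 36 69 73 78) = 98 83; tag = H(e9 5c 5c 5c 5c 5c 5c 98 83) = 80ac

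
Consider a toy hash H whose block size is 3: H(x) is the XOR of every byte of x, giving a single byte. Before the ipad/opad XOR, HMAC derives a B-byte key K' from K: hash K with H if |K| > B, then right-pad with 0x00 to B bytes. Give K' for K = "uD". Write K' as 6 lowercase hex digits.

Key "uD" = 75 44 is 2 bytes ≤ B = 3; zero-pad to 3 bytes: K' = 75 44 00.

754400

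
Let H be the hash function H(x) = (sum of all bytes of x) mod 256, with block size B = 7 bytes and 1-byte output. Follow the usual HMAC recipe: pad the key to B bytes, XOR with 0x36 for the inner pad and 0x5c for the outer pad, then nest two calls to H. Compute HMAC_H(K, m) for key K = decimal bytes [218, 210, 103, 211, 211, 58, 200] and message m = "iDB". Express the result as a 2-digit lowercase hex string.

4b

Key decimal bytes [218, 210, 103, 211, 211, 58, 200] = da d2 67 d3 d3 3a c8 is exactly B = 7 bytes: K' = da d2 67 d3 d3 3a c8.
K' ⊕ ipad = ec e4 51 e5 e5 0c fe.  K' ⊕ opad = 86 8e 3b 8f 8f 66 94.
Inner input = (K'⊕ipad) ∥ m = ec e4 51 e5 e5 0c fe ∥ 69 44 42.
Inner hash: sum = 236+228+81+229+229+12+254+105+68+66 = 1508; mod 256 = 228 → e4.
Outer input = (K'⊕opad) ∥ inner = 86 8e 3b 8f 8f 66 94 ∥ e4.
Outer hash (tag): sum = 134+142+59+143+143+102+148+228 = 1099; mod 256 = 75 → 4b.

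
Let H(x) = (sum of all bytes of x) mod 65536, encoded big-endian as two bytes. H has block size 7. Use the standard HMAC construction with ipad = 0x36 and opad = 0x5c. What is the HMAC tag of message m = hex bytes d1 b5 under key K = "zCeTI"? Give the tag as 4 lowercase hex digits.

Key "zCeTI" = 7a 43 65 54 49 is 5 bytes ≤ B = 7; zero-pad to 7 bytes: K' = 7a 43 65 54 49 00 00.
K' ⊕ ipad = 4c 75 53 62 7f 36 36.  K' ⊕ opad = 26 1f 39 08 15 5c 5c.
Inner input = (K'⊕ipad) ∥ m = 4c 75 53 62 7f 36 36 ∥ d1 b5.
Inner hash: sum = 76+117+83+98+127+54+54+209+181 = 999 → 03 e7.
Outer input = (K'⊕opad) ∥ inner = 26 1f 39 08 15 5c 5c ∥ 03 e7.
Outer hash (tag): sum = 38+31+57+8+21+92+92+3+231 = 573 → 02 3d.

023d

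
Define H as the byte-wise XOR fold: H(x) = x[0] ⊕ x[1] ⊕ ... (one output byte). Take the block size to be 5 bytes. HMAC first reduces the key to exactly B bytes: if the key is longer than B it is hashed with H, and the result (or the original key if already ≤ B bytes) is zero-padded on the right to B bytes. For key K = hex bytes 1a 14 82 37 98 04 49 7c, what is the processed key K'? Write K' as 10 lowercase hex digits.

1200000000

|K| = 8 > B = 5, so first hash the key.
H(K): XOR 1a⊕14⊕82⊕37⊕98⊕04⊕49⊕7c = 12.
Zero-pad H(K) = 12 to 5 bytes: K' = 12 00 00 00 00.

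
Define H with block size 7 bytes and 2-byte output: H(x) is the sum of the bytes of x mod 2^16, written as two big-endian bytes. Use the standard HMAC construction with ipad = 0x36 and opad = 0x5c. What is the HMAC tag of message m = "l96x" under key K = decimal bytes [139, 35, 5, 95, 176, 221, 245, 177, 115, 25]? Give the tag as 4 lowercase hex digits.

032e

Key decimal bytes [139, 35, 5, 95, 176, 221, 245, 177, 115, 25] = 8b 23 05 5f b0 dd f5 b1 73 19 is 10 bytes > B = 7, so hash it first: H(key) = 04 d1, then zero-pad to 7 bytes: K' = 04 d1 00 00 00 00 00.
K' ⊕ ipad = 32 e7 36 36 36 36 36.  K' ⊕ opad = 58 8d 5c 5c 5c 5c 5c.
Inner input = (K'⊕ipad) ∥ m = 32 e7 36 36 36 36 36 ∥ 6c 39 36 78.
Inner hash: sum = 50+231+54+54+54+54+54+108+57+54+120 = 890 → 03 7a.
Outer input = (K'⊕opad) ∥ inner = 58 8d 5c 5c 5c 5c 5c ∥ 03 7a.
Outer hash (tag): sum = 88+141+92+92+92+92+92+3+122 = 814 → 03 2e.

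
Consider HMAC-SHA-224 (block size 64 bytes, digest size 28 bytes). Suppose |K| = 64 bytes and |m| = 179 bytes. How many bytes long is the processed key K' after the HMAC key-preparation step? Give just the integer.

Key is 64 ≤ 64 bytes, zero-padded: |K'| = 64.

64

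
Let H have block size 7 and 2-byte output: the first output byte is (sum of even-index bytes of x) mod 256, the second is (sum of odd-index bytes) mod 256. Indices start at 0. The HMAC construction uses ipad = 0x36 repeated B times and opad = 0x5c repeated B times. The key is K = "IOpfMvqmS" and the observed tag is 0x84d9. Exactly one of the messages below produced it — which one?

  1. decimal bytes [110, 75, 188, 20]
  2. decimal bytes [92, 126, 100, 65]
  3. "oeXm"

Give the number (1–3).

2

Key "IOpfMvqmS" = 49 4f 70 66 4d 76 71 6d 53 is 9 bytes > B = 7, so hash it first: H(key) = ca 98, then zero-pad to 7 bytes: K' = ca 98 00 00 00 00 00.
K' ⊕ ipad = fc ae 36 36 36 36 36; K' ⊕ opad = 96 c4 5c 5c 5c 5c 5c.
m1: inner = H(fc ae 36 36 36 36 36 6e 4b bc 14) = fd 44; tag = H(96 c4 5c 5c 5c 5c 5c fd 44) = ee79
m2: inner = H(fc ae 36 36 36 36 36 5c 7e 64 41) = 5d da; tag = H(96 c4 5c 5c 5c 5c 5c 5d da) = 84d9 ← matches
m3: inner = H(fc ae 36 36 36 36 36 6f 65 58 6d) = 70 e1; tag = H(96 c4 5c 5c 5c 5c 5c 70 e1) = 8bec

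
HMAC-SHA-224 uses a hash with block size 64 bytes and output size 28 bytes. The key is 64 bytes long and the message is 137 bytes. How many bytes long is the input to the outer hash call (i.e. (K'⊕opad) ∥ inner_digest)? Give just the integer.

92

Key is 64 ≤ 64 bytes, zero-padded: |K'| = 64.
Outer input = (K'⊕opad) ∥ H(inner) → 64 + 28 = 92 bytes.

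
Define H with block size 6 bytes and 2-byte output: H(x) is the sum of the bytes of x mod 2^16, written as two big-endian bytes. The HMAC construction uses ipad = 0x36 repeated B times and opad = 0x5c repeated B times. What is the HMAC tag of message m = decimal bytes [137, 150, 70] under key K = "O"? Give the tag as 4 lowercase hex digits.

02cd

Key "O" = 4f is 1 byte ≤ B = 6; zero-pad to 6 bytes: K' = 4f 00 00 00 00 00.
K' ⊕ ipad = 79 36 36 36 36 36.  K' ⊕ opad = 13 5c 5c 5c 5c 5c.
Inner input = (K'⊕ipad) ∥ m = 79 36 36 36 36 36 ∥ 89 96 46.
Inner hash: sum = 121+54+54+54+54+54+137+150+70 = 748 → 02 ec.
Outer input = (K'⊕opad) ∥ inner = 13 5c 5c 5c 5c 5c ∥ 02 ec.
Outer hash (tag): sum = 19+92+92+92+92+92+2+236 = 717 → 02 cd.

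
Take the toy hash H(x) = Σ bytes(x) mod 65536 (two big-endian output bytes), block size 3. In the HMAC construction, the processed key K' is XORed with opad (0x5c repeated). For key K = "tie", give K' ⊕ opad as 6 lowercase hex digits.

Key "tie" = 74 69 65 is exactly B = 3 bytes: K' = 74 69 65.
XOR each byte with 0x5c: 74⊕5c=28, 69⊕5c=35, 65⊕5c=39.

283539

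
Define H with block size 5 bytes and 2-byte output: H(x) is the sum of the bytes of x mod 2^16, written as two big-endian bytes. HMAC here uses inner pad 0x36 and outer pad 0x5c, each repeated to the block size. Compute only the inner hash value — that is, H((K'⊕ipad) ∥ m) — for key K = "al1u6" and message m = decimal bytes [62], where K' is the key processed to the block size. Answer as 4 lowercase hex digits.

0139

Key "al1u6" = 61 6c 31 75 36 is exactly B = 5 bytes: K' = 61 6c 31 75 36.
K' ⊕ ipad = 57 5a 07 43 00.
Inner input = 57 5a 07 43 00 ∥ 3e.
Inner hash: sum = 87+90+7+67+0+62 = 313 → 01 39.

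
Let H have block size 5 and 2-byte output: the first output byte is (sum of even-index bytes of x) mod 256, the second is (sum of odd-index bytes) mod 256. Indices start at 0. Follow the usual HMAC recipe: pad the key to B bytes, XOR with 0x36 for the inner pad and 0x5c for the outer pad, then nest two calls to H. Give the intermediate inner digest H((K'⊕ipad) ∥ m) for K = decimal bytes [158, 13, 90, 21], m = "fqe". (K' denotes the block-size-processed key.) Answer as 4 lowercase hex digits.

Key decimal bytes [158, 13, 90, 21] = 9e 0d 5a 15 is 4 bytes ≤ B = 5; zero-pad to 5 bytes: K' = 9e 0d 5a 15 00.
K' ⊕ ipad = a8 3b 6c 23 36.
Inner input = a8 3b 6c 23 36 ∥ 66 71 65.
Inner hash: even-index sum = 443 mod 256 = 187; odd-index sum = 297 mod 256 = 41 → bb 29.

bb29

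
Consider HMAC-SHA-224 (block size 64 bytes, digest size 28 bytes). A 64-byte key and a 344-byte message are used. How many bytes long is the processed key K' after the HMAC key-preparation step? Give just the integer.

Key is 64 ≤ 64 bytes, zero-padded: |K'| = 64.

64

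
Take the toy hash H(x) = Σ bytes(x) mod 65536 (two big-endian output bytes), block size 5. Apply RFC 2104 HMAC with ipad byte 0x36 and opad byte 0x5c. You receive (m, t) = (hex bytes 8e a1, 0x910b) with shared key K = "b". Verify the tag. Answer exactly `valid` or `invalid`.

Key "b" = 62 is 1 byte ≤ B = 5; zero-pad to 5 bytes: K' = 62 00 00 00 00.
K' ⊕ ipad = 54 36 36 36 36; K' ⊕ opad = 3e 5c 5c 5c 5c.
Inner hash: sum = 84+54+54+54+54+142+161 = 603 → 02 5b.
Outer hash (recomputed tag): sum = 62+92+92+92+92+2+91 = 523 → 02 0b.
Recomputed tag = 020b; claimed = 910b → mismatch.

invalid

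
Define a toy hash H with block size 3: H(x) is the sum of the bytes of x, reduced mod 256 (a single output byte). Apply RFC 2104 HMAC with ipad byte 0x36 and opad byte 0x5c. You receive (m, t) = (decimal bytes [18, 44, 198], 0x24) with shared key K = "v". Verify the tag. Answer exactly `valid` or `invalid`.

invalid

Key "v" = 76 is 1 byte ≤ B = 3; zero-pad to 3 bytes: K' = 76 00 00.
K' ⊕ ipad = 40 36 36; K' ⊕ opad = 2a 5c 5c.
Inner hash: sum = 64+54+54+18+44+198 = 432; mod 256 = 176 → b0.
Outer hash (recomputed tag): sum = 42+92+92+176 = 402; mod 256 = 146 → 92.
Recomputed tag = 92; claimed = 24 → mismatch.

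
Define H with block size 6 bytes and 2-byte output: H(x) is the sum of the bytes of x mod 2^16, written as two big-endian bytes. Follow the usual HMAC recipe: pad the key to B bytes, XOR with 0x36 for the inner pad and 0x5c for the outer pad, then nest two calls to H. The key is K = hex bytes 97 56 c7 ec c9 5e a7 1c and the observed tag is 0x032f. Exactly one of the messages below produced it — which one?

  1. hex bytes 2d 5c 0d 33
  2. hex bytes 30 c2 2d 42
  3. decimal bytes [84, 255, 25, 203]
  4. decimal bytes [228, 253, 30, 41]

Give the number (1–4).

Key hex bytes 97 56 c7 ec c9 5e a7 1c is 8 bytes > B = 6, so hash it first: H(key) = 04 8a, then zero-pad to 6 bytes: K' = 04 8a 00 00 00 00.
K' ⊕ ipad = 32 bc 36 36 36 36; K' ⊕ opad = 58 d6 5c 5c 5c 5c.
m1: inner = H(32 bc 36 36 36 36 2d 5c 0d 33) = 02 8f; tag = H(58 d6 5c 5c 5c 5c 02 8f) = 032f ← matches
m2: inner = H(32 bc 36 36 36 36 30 c2 2d 42) = 03 27; tag = H(58 d6 5c 5c 5c 5c 03 27) = 02c8
m3: inner = H(32 bc 36 36 36 36 54 ff 19 cb) = 03 fd; tag = H(58 d6 5c 5c 5c 5c 03 fd) = 039e
m4: inner = H(32 bc 36 36 36 36 e4 fd 1e 29) = 03 ee; tag = H(58 d6 5c 5c 5c 5c 03 ee) = 038f

1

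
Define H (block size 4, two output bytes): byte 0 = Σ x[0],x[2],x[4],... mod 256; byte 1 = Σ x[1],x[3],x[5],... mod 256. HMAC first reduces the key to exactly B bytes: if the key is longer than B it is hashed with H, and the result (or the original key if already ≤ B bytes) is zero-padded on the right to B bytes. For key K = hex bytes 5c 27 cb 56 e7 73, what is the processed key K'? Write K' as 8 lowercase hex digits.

0ef00000

|K| = 6 > B = 4, so first hash the key.
H(K): even-index sum = 526 mod 256 = 14; odd-index sum = 240 mod 256 = 240 → 0e f0.
Zero-pad H(K) = 0e f0 to 4 bytes: K' = 0e f0 00 00.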